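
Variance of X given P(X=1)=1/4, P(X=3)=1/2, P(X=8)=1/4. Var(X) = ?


E[X] = 15/4, E[X^2] = 83/4
Var(X) = E[X^2] - (E[X])^2 = 83/4 - (15/4)^2 = 107/16

107/16


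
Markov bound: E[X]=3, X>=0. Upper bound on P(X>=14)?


Markov: P(X >= a) <= E[X]/a
P(X >= 14) <= 3/14

3/14


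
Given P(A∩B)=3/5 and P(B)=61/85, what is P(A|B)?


P(A|B) = P(A∩B)/P(B) = (51/85)/(61/85) = 51/61

51/61


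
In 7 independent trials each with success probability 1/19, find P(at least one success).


P(at least one) = 1 - P(none)
P(none) = (1 - 1/19)^7 = (18/19)^7 = 612220032/893871739
P(at least one) = 1 - 612220032/893871739 = 281651707/893871739

281651707/893871739


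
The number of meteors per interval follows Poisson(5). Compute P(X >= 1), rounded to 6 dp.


P(X>=1) = 1 - P(X<=0) = 1 - (e^(-5)*5^0/0!)
≈ 1 - 0.0067379470 = 0.9932620530
≈ 0.993262

0.993262


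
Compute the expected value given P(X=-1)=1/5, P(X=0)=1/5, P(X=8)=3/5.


E[X] = sum(x * P(x))
= -1*1/5 + 0*1/5 + 8*3/5
= 23/5

23/5


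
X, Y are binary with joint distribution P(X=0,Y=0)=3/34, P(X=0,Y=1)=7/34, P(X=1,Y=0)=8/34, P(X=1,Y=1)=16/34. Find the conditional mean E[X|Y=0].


P(Y=0) = 11/34
E[X|Y=0] = (0*3 + 1*8)/11 = 8/11

8/11


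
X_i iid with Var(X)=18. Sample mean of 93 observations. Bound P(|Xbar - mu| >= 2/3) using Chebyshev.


Var(Xbar) = Var(X)/n = 18/93
Chebyshev: P(|Xbar-mu| >= 2/3) <= Var(Xbar)/(2/3)^2 = (6/31)/(4/9) = 27/62

27/62


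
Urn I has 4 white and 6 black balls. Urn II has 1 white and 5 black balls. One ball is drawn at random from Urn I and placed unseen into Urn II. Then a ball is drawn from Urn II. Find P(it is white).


P(transfer white) = 4/10 = 2/5; P(transfer black) = 3/5
If white transferred: Urn II has 2 white of 7, so P(white|white moved) = 2/7
If black transferred: Urn II has 1 white of 7, so P(white|black moved) = 1/7
By total probability: P(white) = 2/5*2/7 + 3/5*1/7 = 1/5

1/5


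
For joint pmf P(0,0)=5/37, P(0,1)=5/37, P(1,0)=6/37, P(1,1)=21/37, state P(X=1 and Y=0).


Read from table: P(X=1, Y=0) = 6/37

6/37


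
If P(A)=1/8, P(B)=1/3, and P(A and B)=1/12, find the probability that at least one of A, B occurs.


P(A∪B) = P(A) + P(B) - P(A∩B)
= 1/8 + 1/3 - 1/12 = 3/8

3/8


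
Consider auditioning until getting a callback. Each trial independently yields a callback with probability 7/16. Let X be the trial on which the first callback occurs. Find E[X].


For geometric (trials until first success), E[X] = 1/p = 1/(7/16) = 16/7

16/7


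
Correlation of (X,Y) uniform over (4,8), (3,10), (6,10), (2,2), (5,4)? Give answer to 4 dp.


Cov(X,Y) = 2.0000, Var(X) = 2.0000, Var(Y) = 10.5600
rho = Cov/(sqrt(VarX)*sqrt(VarY)) = 0.4352

0.4352


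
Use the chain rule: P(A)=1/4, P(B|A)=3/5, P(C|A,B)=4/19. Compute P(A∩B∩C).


P(A∩B∩C) = P(A) * P(B|A) * P(C|A∩B)
= 1/4 * 3/5 * 4/19
= 3/20 * 4/19 = 3/95

3/95


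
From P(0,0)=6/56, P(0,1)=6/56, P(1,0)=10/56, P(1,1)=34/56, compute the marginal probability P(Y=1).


P(Y=1) = P(0,1)+P(1,1) = 6/56 + 34/56 = 40/56 = 5/7

5/7


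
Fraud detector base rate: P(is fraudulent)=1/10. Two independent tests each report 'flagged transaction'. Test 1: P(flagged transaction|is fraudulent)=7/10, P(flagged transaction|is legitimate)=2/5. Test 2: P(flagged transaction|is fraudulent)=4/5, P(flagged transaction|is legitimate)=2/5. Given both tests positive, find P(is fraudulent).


After test 1: P(+) = 7/10*1/10 + 2/5*9/10 = 43/100
P(B|+) = (7/100)/(43/100) = 7/43
After test 2 (use post1 as new prior): P(+) = 4/5*7/43 + 2/5*36/43 = 20/43
P(B|+,+) = (28/215)/(20/43) = 7/25

7/25


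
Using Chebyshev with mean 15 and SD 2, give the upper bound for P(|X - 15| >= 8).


k = 8/2 = 4
Chebyshev: P(|X-mu| >= k*sigma) <= 1/k^2 = 1/4^2 = 1/16

1/16


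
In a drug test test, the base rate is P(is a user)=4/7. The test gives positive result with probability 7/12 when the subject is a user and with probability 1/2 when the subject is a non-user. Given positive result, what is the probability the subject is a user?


P(A) = P(A|B)P(B) + P(A|B')P(B') = 7/12*4/7 + 1/2*3/7 = 23/42
P(B|A) = P(A|B)P(B)/P(A) = (1/3)/(23/42) = 14/23

14/23


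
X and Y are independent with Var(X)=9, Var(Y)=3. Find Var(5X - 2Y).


Independence => Cov(X,Y)=0
Var(5X - 2Y) = 5^2*Var(X) + (-2)^2*Var(Y)
= 25*9 + 4*3 = 237

237


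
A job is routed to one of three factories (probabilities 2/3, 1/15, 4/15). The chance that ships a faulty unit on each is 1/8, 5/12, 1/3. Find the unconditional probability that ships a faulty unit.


P(A) = P(A|B1)P(B1) + P(A|B2)P(B2) + P(A|B3)P(B3)
= 1/8*2/3 + 5/12*1/15 + 1/3*4/15
= 1/12 + 1/36 + 4/45 = 1/5

1/5


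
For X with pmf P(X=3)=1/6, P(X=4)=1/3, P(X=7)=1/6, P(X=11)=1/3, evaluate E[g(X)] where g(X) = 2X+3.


E[2X+3] = sum(g(x)*P(x))
= 9*1/6 + 11*1/3 + 17*1/6 + 25*1/3
= 49/3

49/3


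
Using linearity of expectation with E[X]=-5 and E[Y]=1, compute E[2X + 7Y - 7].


E[2X + 7Y - 7] = 2*E[X] + 7*E[Y] - 7
= (2)*(-5) + (7)*(1) + (-7)
= -10 + 7 - 7 = -10

-10


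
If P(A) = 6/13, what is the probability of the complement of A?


P(A') = 1 - P(A) = 1 - 6/13 = 7/13

7/13


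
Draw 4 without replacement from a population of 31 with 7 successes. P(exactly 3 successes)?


P(X=3) = C(7,3)*C(24,1) / C(31,4)
= 35*24 / 31465
= 840/31465 = 24/899

24/899


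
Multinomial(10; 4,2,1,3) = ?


10! = 3628800
Denominator: 4!=24 * 2!=2 * 1!=1 * 3!=6
Coefficient = 3628800 / 288 = 12600

12600


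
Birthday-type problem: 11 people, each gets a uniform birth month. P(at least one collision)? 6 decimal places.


P(all different) = prod((12-i)/12 for i=0..10) = 0.000645
P(at least one match) = 1 - 0.000645 = 0.999355

0.999355


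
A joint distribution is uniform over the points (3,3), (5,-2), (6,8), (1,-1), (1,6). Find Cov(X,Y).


E[X]=16/5, E[Y]=14/5, E[XY]=52/5
Cov(X,Y) = E[XY] - E[X]E[Y] = 52/5 - 16/5*14/5 = 36/25

36/25


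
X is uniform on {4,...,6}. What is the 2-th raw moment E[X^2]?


E[X^2] = (1/3) * sum(x^2 for x=4..6)
= 77/3

77/3


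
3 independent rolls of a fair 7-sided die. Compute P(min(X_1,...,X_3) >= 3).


P(min >= 3) = P(all X_i >= 3) = (P(X_1 >= 3))^3
= (5/7)^3 = 125/343

125/343


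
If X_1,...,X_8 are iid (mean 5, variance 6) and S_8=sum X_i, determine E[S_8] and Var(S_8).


E[S_n] = n*mu = 8*5 = 40
Var(S_n) = n*sigma^2 = 8*6 = 48

E[S_8]=40, Var(S_8)=48


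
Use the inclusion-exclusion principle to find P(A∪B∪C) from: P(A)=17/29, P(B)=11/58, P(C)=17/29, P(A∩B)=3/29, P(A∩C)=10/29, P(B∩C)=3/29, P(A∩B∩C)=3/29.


P(A∪B∪C) = P(A)+P(B)+P(C) - P(AB)-P(AC)-P(BC) + P(ABC)
= 17/29+11/58+17/29 - 3/29-10/29-3/29 + 3/29
= 53/58

53/58


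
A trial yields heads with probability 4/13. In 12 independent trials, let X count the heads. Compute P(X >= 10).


P(X>=10) = P(X=10) + P(X=11) + P(X=12)
= 5605687296/23298085122481 + 452984832/23298085122481 + 16777216/23298085122481
= 6075449344/23298085122481

6075449344/23298085122481


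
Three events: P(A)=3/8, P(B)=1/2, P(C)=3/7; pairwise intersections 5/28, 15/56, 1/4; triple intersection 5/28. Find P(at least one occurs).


P(A∪B∪C) = P(A)+P(B)+P(C) - P(AB)-P(AC)-P(BC) + P(ABC)
= 3/8+1/2+3/7 - 5/28-15/56-1/4 + 5/28
= 11/14

11/14


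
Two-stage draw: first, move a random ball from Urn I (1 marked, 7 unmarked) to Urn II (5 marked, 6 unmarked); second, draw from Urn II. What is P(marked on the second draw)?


P(transfer marked) = 1/8; P(transfer unmarked) = 7/8
If marked transferred: Urn II has 6 marked of 12, so P(marked|marked moved) = 1/2
If unmarked transferred: Urn II has 5 marked of 12, so P(marked|unmarked moved) = 5/12
By total probability: P(marked) = 1/8*1/2 + 7/8*5/12 = 41/96

41/96


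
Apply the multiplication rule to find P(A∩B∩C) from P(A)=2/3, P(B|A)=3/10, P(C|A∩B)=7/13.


P(A∩B∩C) = P(A) * P(B|A) * P(C|A∩B)
= 2/3 * 3/10 * 7/13
= 1/5 * 7/13 = 7/65

7/65


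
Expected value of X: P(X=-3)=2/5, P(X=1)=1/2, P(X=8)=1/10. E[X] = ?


E[X] = sum(x * P(x))
= -3*2/5 + 1*1/2 + 8*1/10
= 1/10

1/10


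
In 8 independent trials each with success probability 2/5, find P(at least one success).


P(at least one) = 1 - P(none)
P(none) = (1 - 2/5)^8 = (3/5)^8 = 6561/390625
P(at least one) = 1 - 6561/390625 = 384064/390625

384064/390625


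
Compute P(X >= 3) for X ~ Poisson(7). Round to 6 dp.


P(X>=3) = 1 - P(X<=2) = 1 - (e^(-7)*7^0/0! + e^(-7)*7^1/1! + e^(-7)*7^2/2!)
≈ 1 - (0.0009118820 + 0.0063831738 + 0.0223411082)
= 1 - 0.0296361640 = 0.9703638360
≈ 0.970364

0.970364


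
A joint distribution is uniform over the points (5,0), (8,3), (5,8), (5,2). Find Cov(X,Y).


E[X]=23/4, E[Y]=13/4, E[XY]=37/2
Cov(X,Y) = E[XY] - E[X]E[Y] = 37/2 - 23/4*13/4 = -3/16

-3/16


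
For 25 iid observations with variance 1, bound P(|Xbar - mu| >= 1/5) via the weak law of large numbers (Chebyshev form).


Var(Xbar) = Var(X)/n = 1/25
Chebyshev: P(|Xbar-mu| >= 1/5) <= Var(Xbar)/(1/5)^2 = (1/25)/(1/25) = 1

1


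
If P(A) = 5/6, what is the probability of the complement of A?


P(A') = 1 - P(A) = 1 - 5/6 = 1/6

1/6


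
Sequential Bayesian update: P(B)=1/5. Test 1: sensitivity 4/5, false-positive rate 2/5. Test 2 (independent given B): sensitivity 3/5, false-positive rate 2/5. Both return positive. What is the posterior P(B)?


After test 1: P(+) = 4/5*1/5 + 2/5*4/5 = 12/25
P(B|+) = (4/25)/(12/25) = 1/3
After test 2 (use post1 as new prior): P(+) = 3/5*1/3 + 2/5*2/3 = 7/15
P(B|+,+) = (1/5)/(7/15) = 3/7

3/7


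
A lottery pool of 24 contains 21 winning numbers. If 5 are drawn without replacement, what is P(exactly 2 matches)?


P(X=2) = C(21,2)*C(3,3) / C(24,5)
= 210*1 / 42504
= 210/42504 = 5/1012

5/1012


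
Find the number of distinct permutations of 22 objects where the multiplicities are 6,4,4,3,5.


22! = 1124000727777607680000
Denominator: 6!=720 * 4!=24 * 4!=24 * 3!=6 * 5!=120
Coefficient = 1124000727777607680000 / 298598400 = 3764255695200

3764255695200


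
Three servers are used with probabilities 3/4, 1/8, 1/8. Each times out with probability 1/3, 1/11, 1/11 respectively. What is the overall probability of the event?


P(A) = P(A|B1)P(B1) + P(A|B2)P(B2) + P(A|B3)P(B3)
= 1/3*3/4 + 1/11*1/8 + 1/11*1/8
= 1/4 + 1/88 + 1/88 = 3/11

3/11


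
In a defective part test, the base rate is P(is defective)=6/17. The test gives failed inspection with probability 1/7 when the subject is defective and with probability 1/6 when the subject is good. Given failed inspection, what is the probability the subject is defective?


P(A) = P(A|B)P(B) + P(A|B')P(B') = 1/7*6/17 + 1/6*11/17 = 113/714
P(B|A) = P(A|B)P(B)/P(A) = (6/119)/(113/714) = 36/113

36/113


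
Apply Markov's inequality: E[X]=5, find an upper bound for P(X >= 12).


Markov: P(X >= a) <= E[X]/a
P(X >= 12) <= 5/12

5/12


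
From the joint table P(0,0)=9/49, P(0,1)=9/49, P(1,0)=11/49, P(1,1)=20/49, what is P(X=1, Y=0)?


Read from table: P(X=1, Y=0) = 11/49

11/49


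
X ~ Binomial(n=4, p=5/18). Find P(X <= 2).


P(X<=2) = P(X=0) + P(X=1) + P(X=2)
= 28561/104976 + 10985/26244 + 4225/17496
= 32617/34992

32617/34992


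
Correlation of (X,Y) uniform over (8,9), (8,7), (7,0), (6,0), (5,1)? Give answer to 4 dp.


Cov(X,Y) = 3.4800, Var(X) = 1.3600, Var(Y) = 14.6400
rho = Cov/(sqrt(VarX)*sqrt(VarY)) = 0.7799

0.7799


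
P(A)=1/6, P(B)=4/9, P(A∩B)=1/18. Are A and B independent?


P(A)*P(B) = 1/6*4/9 = 2/27
P(A∩B) = 1/18 != 2/27, so not independent

No, A and B are not independent


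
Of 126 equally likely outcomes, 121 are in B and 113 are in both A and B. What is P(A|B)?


P(A|B) = P(A∩B)/P(B) = (113/126)/(121/126) = 113/121

113/121


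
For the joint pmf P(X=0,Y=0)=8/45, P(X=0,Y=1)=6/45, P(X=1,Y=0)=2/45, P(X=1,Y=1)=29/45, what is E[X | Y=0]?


P(Y=0) = 10/45
E[X|Y=0] = (0*8 + 1*2)/10 = 2/10 = 1/5

1/5


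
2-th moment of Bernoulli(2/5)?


For Bernoulli: X in {0,1}
E[X^2] = 0^2*(1-2/5) + 1^2*2/5 = 2/5

2/5


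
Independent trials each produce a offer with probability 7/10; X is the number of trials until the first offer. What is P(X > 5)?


P(X > 5) = P(first 5 trials all fail) = (1-p)^5 = (3/10)^5 = 243/100000

243/100000


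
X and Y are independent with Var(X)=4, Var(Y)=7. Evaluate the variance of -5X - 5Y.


Independence => Cov(X,Y)=0
Var(-5X - 5Y) = (-5)^2*Var(X) + (-5)^2*Var(Y)
= 25*4 + 25*7 = 275

275


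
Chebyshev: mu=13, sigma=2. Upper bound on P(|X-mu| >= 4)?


k = 4/2 = 2
Chebyshev: P(|X-mu| >= k*sigma) <= 1/k^2 = 1/2^2 = 1/4

1/4


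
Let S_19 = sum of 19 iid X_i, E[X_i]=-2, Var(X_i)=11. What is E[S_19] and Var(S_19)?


E[S_n] = n*mu = 19*-2 = -38
Var(S_n) = n*sigma^2 = 19*11 = 209

E[S_19]=-38, Var(S_19)=209


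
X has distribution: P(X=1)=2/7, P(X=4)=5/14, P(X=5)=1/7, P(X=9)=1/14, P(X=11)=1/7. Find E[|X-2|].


E[|X-2|] = sum(g(x)*P(x))
= 1*2/7 + 2*5/14 + 3*1/7 + 7*1/14 + 9*1/7
= 45/14

45/14


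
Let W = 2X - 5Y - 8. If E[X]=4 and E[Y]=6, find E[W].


E[2X - 5Y - 8] = 2*E[X] - 5*E[Y] - 8
= (2)*(4) + (-5)*(6) + (-8)
= 8 - 30 - 8 = -30

-30


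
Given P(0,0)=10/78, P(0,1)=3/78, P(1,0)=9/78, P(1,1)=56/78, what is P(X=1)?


P(X=1) = P(1,0)+P(1,1) = 9/78 + 56/78 = 65/78 = 5/6

5/6


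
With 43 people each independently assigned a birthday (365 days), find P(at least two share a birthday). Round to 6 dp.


P(all different) = prod((365-i)/365 for i=0..42) = 0.076077
P(at least one match) = 1 - 0.076077 = 0.923923

0.923923


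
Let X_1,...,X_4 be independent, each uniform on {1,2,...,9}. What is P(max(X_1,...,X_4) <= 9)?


P(max <= 9) = P(all X_i <= 9) = (P(X_1 <= 9))^4
= (9/9)^4 = 1^4 = 1

1


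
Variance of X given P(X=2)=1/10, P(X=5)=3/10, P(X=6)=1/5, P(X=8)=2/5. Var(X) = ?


E[X] = 61/10, E[X^2] = 407/10
Var(X) = E[X^2] - (E[X])^2 = 407/10 - (61/10)^2 = 349/100

349/100


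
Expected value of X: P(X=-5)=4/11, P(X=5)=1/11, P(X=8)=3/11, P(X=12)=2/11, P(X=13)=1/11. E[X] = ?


E[X] = sum(x * P(x))
= -5*4/11 + 5*1/11 + 8*3/11 + 12*2/11 + 13*1/11
= 46/11

46/11


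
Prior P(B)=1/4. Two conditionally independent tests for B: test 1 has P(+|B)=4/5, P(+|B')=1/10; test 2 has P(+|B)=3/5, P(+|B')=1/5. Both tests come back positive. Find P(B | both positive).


After test 1: P(+) = 4/5*1/4 + 1/10*3/4 = 11/40
P(B|+) = (1/5)/(11/40) = 8/11
After test 2 (use post1 as new prior): P(+) = 3/5*8/11 + 1/5*3/11 = 27/55
P(B|+,+) = (24/55)/(27/55) = 8/9

8/9


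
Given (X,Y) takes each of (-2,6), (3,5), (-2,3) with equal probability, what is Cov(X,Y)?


E[X]=-1/3, E[Y]=14/3, E[XY]=-1
Cov(X,Y) = E[XY] - E[X]E[Y] = -1 + 1/3*14/3 = 5/9

5/9


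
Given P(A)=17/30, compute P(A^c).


P(A') = 1 - P(A) = 1 - 17/30 = 13/30

13/30


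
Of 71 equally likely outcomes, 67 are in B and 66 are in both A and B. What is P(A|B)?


P(A|B) = P(A∩B)/P(B) = (66/71)/(67/71) = 66/67

66/67


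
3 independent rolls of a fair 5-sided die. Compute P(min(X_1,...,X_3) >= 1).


P(min >= 1) = P(all X_i >= 1) = (P(X_1 >= 1))^3
= (5/5)^3 = 1^3 = 1

1


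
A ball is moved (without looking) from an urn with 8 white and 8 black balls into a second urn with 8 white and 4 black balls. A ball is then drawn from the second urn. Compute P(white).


P(transfer white) = 8/16 = 1/2; P(transfer black) = 1/2
If white transferred: Urn II has 9 white of 13, so P(white|white moved) = 9/13
If black transferred: Urn II has 8 white of 13, so P(white|black moved) = 8/13
By total probability: P(white) = 1/2*9/13 + 1/2*8/13 = 17/26

17/26


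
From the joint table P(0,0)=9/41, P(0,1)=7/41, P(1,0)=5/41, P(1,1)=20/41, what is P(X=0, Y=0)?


Read from table: P(X=0, Y=0) = 9/41

9/41


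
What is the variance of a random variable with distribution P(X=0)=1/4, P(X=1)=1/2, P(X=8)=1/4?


E[X] = 5/2, E[X^2] = 33/2
Var(X) = E[X^2] - (E[X])^2 = 33/2 - (5/2)^2 = 41/4

41/4


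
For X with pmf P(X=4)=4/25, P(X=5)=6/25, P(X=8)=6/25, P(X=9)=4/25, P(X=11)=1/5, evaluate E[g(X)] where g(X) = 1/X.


E[1/X] = sum(g(x)*P(x))
= 1/4*4/25 + 1/5*6/25 + 1/8*6/25 + 1/9*4/25 + 1/11*1/5
= 7621/49500

7621/49500


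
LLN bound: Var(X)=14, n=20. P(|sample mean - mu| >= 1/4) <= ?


Var(Xbar) = Var(X)/n = 14/20
Chebyshev: P(|Xbar-mu| >= 1/4) <= Var(Xbar)/(1/4)^2 = (7/10)/(1/16) = 56/5
Bound exceeds 1, so trivial bound: 1

1


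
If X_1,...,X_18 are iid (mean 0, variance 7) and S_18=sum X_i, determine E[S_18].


E[S_n] = n*E[X_1] = 18*0 = 0

0


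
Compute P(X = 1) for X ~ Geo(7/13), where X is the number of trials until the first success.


P(X=1) = (1-p)^0 * p = (6/13)^0 * 7/13
= 1 * 7/13 = 7/13

7/13


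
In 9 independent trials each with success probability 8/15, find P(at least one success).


P(at least one) = 1 - P(none)
P(none) = (1 - 8/15)^9 = (7/15)^9 = 40353607/38443359375
P(at least one) = 1 - 40353607/38443359375 = 38403005768/38443359375

38403005768/38443359375


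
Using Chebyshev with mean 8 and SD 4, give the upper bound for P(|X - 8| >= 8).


k = 8/4 = 2
Chebyshev: P(|X-mu| >= k*sigma) <= 1/k^2 = 1/2^2 = 1/4

1/4


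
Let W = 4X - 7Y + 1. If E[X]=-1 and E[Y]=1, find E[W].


E[4X - 7Y + 1] = 4*E[X] - 7*E[Y] + 1
= (4)*(-1) + (-7)*(1) + (1)
= -4 - 7 + 1 = -10

-10


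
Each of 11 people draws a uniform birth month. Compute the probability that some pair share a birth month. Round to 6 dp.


P(all different) = prod((12-i)/12 for i=0..10) = 0.000645
P(at least one match) = 1 - 0.000645 = 0.999355

0.999355


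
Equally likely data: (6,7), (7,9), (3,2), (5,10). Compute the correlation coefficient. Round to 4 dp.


Cov(X,Y) = 3.5000, Var(X) = 2.1875, Var(Y) = 9.5000
rho = Cov/(sqrt(VarX)*sqrt(VarY)) = 0.7678

0.7678


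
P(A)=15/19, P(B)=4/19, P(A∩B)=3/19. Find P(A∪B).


P(A∪B) = P(A) + P(B) - P(A∩B)
= 15/19 + 4/19 - 3/19 = 16/19

16/19


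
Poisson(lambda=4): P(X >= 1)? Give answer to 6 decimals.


P(X>=1) = 1 - P(X<=0) = 1 - (e^(-4)*4^0/0!)
≈ 1 - 0.0183156389 = 0.9816843611
≈ 0.981684

0.981684


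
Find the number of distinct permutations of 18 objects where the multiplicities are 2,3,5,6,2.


18! = 6402373705728000
Denominator: 2!=2 * 3!=6 * 5!=120 * 6!=720 * 2!=2
Coefficient = 6402373705728000 / 2073600 = 3087564480

3087564480


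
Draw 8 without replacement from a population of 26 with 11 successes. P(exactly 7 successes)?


P(X=7) = C(11,7)*C(15,1) / C(26,8)
= 330*15 / 1562275
= 4950/1562275 = 18/5681

18/5681


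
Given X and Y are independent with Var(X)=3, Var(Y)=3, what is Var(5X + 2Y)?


Independence => Cov(X,Y)=0
Var(5X + 2Y) = 5^2*Var(X) + 2^2*Var(Y)
= 25*3 + 4*3 = 87

87


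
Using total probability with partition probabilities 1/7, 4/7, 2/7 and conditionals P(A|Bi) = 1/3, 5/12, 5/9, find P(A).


P(A) = P(A|B1)P(B1) + P(A|B2)P(B2) + P(A|B3)P(B3)
= 1/3*1/7 + 5/12*4/7 + 5/9*2/7
= 1/21 + 5/21 + 10/63 = 4/9

4/9


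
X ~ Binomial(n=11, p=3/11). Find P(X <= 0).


P(X<=0) = P(X=0)
= 8589934592/285311670611
= 8589934592/285311670611

8589934592/285311670611


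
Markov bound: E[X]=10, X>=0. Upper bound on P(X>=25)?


Markov: P(X >= a) <= E[X]/a
P(X >= 25) <= 10/25 = 2/5

2/5


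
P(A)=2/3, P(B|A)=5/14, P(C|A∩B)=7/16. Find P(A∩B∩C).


P(A∩B∩C) = P(A) * P(B|A) * P(C|A∩B)
= 2/3 * 5/14 * 7/16
= 5/21 * 7/16 = 5/48

5/48


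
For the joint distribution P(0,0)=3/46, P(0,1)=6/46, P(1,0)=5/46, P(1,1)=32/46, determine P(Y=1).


P(Y=1) = P(0,1)+P(1,1) = 6/46 + 32/46 = 38/46 = 19/23

19/23


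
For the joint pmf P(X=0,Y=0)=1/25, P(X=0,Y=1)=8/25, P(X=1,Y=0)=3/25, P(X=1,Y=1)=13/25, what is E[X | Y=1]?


P(Y=1) = 21/25
E[X|Y=1] = (0*8 + 1*13)/21 = 13/21

13/21


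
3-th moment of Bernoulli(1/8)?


For Bernoulli: X in {0,1}
E[X^3] = 0^3*(1-1/8) + 1^3*1/8 = 1/8

1/8


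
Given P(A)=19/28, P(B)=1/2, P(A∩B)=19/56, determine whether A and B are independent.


P(A)*P(B) = 19/28*1/2 = 19/56
P(A∩B) = 19/56, which equals P(A)P(B), so independent

Yes, A and B are independent


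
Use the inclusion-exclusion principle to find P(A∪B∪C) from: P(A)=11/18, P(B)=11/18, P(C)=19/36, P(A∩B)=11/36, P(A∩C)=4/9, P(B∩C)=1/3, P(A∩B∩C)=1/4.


P(A∪B∪C) = P(A)+P(B)+P(C) - P(AB)-P(AC)-P(BC) + P(ABC)
= 11/18+11/18+19/36 - 11/36-4/9-1/3 + 1/4
= 11/12

11/12


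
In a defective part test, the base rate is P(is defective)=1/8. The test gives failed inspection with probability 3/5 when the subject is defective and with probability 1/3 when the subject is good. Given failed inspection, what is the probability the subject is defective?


P(A) = P(A|B)P(B) + P(A|B')P(B') = 3/5*1/8 + 1/3*7/8 = 11/30
P(B|A) = P(A|B)P(B)/P(A) = (3/40)/(11/30) = 9/44

9/44


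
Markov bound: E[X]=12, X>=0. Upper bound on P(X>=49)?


Markov: P(X >= a) <= E[X]/a
P(X >= 49) <= 12/49

12/49


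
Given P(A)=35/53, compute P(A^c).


P(A') = 1 - P(A) = 1 - 35/53 = 18/53

18/53


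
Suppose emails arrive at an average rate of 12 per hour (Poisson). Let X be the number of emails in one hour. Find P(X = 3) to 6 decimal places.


P(X=3) = e^(-12) * 12^3 / 3!
≈ 0.000006144212353 * 1728 / 6
≈ 0.001770

0.001770


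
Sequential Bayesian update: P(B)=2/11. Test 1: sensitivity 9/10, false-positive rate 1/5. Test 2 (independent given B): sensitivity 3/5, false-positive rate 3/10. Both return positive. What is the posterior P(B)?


After test 1: P(+) = 9/10*2/11 + 1/5*9/11 = 18/55
P(B|+) = (9/55)/(18/55) = 1/2
After test 2 (use post1 as new prior): P(+) = 3/5*1/2 + 3/10*1/2 = 9/20
P(B|+,+) = (3/10)/(9/20) = 2/3

2/3


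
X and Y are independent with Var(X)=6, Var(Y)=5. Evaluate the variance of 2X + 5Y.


Independence => Cov(X,Y)=0
Var(2X + 5Y) = 2^2*Var(X) + 5^2*Var(Y)
= 4*6 + 25*5 = 149

149


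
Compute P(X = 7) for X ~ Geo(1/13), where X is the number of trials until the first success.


P(X=7) = (1-p)^6 * p = (12/13)^6 * 1/13
= 2985984/4826809 * 1/13 = 2985984/62748517

2985984/62748517


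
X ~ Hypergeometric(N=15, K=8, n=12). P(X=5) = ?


P(X=5) = C(8,5)*C(7,7) / C(15,12)
= 56*1 / 455
= 56/455 = 8/65

8/65


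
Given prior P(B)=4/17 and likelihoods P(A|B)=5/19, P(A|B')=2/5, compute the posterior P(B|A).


P(A) = P(A|B)P(B) + P(A|B')P(B') = 5/19*4/17 + 2/5*13/17 = 594/1615
P(B|A) = P(A|B)P(B)/P(A) = (20/323)/(594/1615) = 50/297

50/297


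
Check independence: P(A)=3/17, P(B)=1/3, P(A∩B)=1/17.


P(A)*P(B) = 3/17*1/3 = 1/17
P(A∩B) = 1/17, which equals P(A)P(B), so independent

Yes, A and B are independent


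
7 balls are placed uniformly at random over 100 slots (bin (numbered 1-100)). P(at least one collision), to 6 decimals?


P(all different) = prod((100-i)/100 for i=0..6) = 0.806781
P(at least one match) = 1 - 0.806781 = 0.193219

0.193219


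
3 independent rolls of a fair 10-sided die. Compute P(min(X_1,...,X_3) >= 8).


P(min >= 8) = P(all X_i >= 8) = (P(X_1 >= 8))^3
= (3/10)^3 = 27/1000

27/1000


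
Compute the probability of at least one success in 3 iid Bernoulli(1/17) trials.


P(at least one) = 1 - P(none)
P(none) = (1 - 1/17)^3 = (16/17)^3 = 4096/4913
P(at least one) = 1 - 4096/4913 = 817/4913

817/4913


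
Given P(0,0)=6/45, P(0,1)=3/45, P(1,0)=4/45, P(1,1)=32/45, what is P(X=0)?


P(X=0) = P(0,0)+P(0,1) = 6/45 + 3/45 = 9/45 = 1/5

1/5


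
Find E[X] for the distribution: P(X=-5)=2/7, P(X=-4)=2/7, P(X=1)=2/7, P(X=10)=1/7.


E[X] = sum(x * P(x))
= -5*2/7 - 4*2/7 + 1*2/7 + 10*1/7
= -6/7

-6/7


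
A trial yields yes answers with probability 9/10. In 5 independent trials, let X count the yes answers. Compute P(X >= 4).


P(X>=4) = P(X=4) + P(X=5)
= 6561/20000 + 59049/100000
= 45927/50000

45927/50000


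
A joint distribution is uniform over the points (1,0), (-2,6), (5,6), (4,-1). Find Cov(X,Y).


E[X]=2, E[Y]=11/4, E[XY]=7/2
Cov(X,Y) = E[XY] - E[X]E[Y] = 7/2 - 2*11/4 = -2

-2


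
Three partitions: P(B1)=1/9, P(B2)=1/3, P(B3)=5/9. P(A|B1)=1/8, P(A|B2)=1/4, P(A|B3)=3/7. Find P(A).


P(A) = P(A|B1)P(B1) + P(A|B2)P(B2) + P(A|B3)P(B3)
= 1/8*1/9 + 1/4*1/3 + 3/7*5/9
= 1/72 + 1/12 + 5/21 = 169/504

169/504


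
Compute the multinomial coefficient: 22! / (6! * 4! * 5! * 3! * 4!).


22! = 1124000727777607680000
Denominator: 6!=720 * 4!=24 * 5!=120 * 3!=6 * 4!=24
Coefficient = 1124000727777607680000 / 298598400 = 3764255695200

3764255695200


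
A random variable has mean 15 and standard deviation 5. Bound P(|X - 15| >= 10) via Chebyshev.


k = 10/5 = 2
Chebyshev: P(|X-mu| >= k*sigma) <= 1/k^2 = 1/2^2 = 1/4

1/4


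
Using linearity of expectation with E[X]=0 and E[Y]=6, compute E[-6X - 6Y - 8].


E[-6X - 6Y - 8] = -6*E[X] - 6*E[Y] - 8
= (-6)*(0) + (-6)*(6) + (-8)
= 0 - 36 - 8 = -44

-44


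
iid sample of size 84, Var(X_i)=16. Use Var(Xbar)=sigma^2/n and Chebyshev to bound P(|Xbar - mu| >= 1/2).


Var(Xbar) = Var(X)/n = 16/84
Chebyshev: P(|Xbar-mu| >= 1/2) <= Var(Xbar)/(1/2)^2 = (4/21)/(1/4) = 16/21

16/21


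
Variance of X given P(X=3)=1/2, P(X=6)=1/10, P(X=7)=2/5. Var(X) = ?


E[X] = 49/10, E[X^2] = 277/10
Var(X) = E[X^2] - (E[X])^2 = 277/10 - (49/10)^2 = 369/100

369/100


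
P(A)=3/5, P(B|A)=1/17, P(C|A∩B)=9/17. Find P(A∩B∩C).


P(A∩B∩C) = P(A) * P(B|A) * P(C|A∩B)
= 3/5 * 1/17 * 9/17
= 3/85 * 9/17 = 27/1445

27/1445


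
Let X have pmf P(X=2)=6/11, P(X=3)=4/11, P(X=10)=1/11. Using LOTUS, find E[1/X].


E[1/X] = sum(g(x)*P(x))
= 1/2*6/11 + 1/3*4/11 + 1/10*1/11
= 133/330

133/330


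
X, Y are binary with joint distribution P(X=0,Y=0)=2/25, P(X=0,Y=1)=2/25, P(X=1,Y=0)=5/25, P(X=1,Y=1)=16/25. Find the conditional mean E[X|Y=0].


P(Y=0) = 7/25
E[X|Y=0] = (0*2 + 1*5)/7 = 5/7

5/7


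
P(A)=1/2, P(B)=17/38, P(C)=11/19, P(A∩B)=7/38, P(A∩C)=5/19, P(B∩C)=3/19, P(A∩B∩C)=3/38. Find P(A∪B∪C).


P(A∪B∪C) = P(A)+P(B)+P(C) - P(AB)-P(AC)-P(BC) + P(ABC)
= 1/2+17/38+11/19 - 7/38-5/19-3/19 + 3/38
= 1

1


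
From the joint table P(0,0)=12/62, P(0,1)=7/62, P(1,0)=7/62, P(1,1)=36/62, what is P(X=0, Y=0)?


Read from table: P(X=0, Y=0) = 12/62 = 6/31

6/31


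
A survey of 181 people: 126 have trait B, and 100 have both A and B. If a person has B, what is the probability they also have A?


P(A|B) = P(A∩B)/P(B) = (100/181)/(126/181) = 100/126 = 50/63

50/63


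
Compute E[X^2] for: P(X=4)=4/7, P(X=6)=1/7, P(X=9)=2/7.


E[X^2] = sum(x^2 * P(x))
= 16*4/7 + 36*1/7 + 81*2/7
= 262/7

262/7


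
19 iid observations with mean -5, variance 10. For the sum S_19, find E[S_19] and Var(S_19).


E[S_n] = n*mu = 19*-5 = -95
Var(S_n) = n*sigma^2 = 19*10 = 190

E[S_19]=-95, Var(S_19)=190


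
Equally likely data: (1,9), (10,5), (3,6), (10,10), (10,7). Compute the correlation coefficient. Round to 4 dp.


Cov(X,Y) = -0.9200, Var(X) = 15.7600, Var(Y) = 3.4400
rho = Cov/(sqrt(VarX)*sqrt(VarY)) = -0.1249

-0.1249


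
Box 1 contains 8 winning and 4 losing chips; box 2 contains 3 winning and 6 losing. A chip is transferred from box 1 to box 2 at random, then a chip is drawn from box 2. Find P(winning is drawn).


P(transfer winning) = 8/12 = 2/3; P(transfer losing) = 1/3
If winning transferred: Urn II has 4 winning of 10, so P(winning|winning moved) = 2/5
If losing transferred: Urn II has 3 winning of 10, so P(winning|losing moved) = 3/10
By total probability: P(winning) = 2/3*2/5 + 1/3*3/10 = 11/30

11/30


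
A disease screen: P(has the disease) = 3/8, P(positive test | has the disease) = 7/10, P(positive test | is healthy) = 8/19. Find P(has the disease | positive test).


P(A) = P(A|B)P(B) + P(A|B')P(B') = 7/10*3/8 + 8/19*5/8 = 799/1520
P(B|A) = P(A|B)P(B)/P(A) = (21/80)/(799/1520) = 399/799

399/799


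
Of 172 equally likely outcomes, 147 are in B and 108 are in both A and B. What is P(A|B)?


P(A|B) = P(A∩B)/P(B) = (108/172)/(147/172) = 108/147 = 36/49

36/49


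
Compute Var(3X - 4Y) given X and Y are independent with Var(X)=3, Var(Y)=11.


Independence => Cov(X,Y)=0
Var(3X - 4Y) = 3^2*Var(X) + (-4)^2*Var(Y)
= 9*3 + 16*11 = 203

203


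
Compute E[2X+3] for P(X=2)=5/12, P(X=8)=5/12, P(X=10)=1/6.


E[2X+3] = sum(g(x)*P(x))
= 7*5/12 + 19*5/12 + 23*1/6
= 44/3

44/3


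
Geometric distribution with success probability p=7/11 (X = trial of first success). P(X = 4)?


P(X=4) = (1-p)^3 * p = (4/11)^3 * 7/11
= 64/1331 * 7/11 = 448/14641

448/14641


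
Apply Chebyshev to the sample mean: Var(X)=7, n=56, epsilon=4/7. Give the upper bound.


Var(Xbar) = Var(X)/n = 7/56
Chebyshev: P(|Xbar-mu| >= 4/7) <= Var(Xbar)/(4/7)^2 = (1/8)/(16/49) = 49/128

49/128


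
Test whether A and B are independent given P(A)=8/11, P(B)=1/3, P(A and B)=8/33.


P(A)*P(B) = 8/11*1/3 = 8/33
P(A∩B) = 8/33, which equals P(A)P(B), so independent

Yes, A and B are independent


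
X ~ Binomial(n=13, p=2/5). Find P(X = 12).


P(X=12) = C(13,12) * p^12 * (1-p)^1
= 13 * 4096/244140625 * 3/5
= 159744/1220703125

159744/1220703125


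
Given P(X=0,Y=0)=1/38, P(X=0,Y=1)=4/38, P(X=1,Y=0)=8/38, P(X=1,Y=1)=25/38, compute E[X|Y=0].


P(Y=0) = 9/38
E[X|Y=0] = (0*1 + 1*8)/9 = 8/9

8/9


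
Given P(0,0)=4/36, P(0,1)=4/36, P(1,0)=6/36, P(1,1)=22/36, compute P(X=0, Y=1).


Read from table: P(X=0, Y=1) = 4/36 = 1/9

1/9


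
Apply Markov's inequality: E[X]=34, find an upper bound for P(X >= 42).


Markov: P(X >= a) <= E[X]/a
P(X >= 42) <= 34/42 = 17/21

17/21


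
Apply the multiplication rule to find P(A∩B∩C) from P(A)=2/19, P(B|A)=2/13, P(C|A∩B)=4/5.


P(A∩B∩C) = P(A) * P(B|A) * P(C|A∩B)
= 2/19 * 2/13 * 4/5
= 4/247 * 4/5 = 16/1235

16/1235


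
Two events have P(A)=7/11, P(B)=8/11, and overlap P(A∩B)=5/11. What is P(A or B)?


P(A∪B) = P(A) + P(B) - P(A∩B)
= 7/11 + 8/11 - 5/11 = 10/11

10/11


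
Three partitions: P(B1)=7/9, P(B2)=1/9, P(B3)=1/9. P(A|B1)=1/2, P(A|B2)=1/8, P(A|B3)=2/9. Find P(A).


P(A) = P(A|B1)P(B1) + P(A|B2)P(B2) + P(A|B3)P(B3)
= 1/2*7/9 + 1/8*1/9 + 2/9*1/9
= 7/18 + 1/72 + 2/81 = 277/648

277/648


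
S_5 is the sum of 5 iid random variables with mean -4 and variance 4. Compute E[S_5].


E[S_n] = n*E[X_1] = 5*-4 = -20

-20


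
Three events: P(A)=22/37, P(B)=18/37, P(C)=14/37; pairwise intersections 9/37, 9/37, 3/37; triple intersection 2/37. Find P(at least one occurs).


P(A∪B∪C) = P(A)+P(B)+P(C) - P(AB)-P(AC)-P(BC) + P(ABC)
= 22/37+18/37+14/37 - 9/37-9/37-3/37 + 2/37
= 35/37

35/37


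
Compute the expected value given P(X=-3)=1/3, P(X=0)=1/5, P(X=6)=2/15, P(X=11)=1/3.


E[X] = sum(x * P(x))
= -3*1/3 + 0*1/5 + 6*2/15 + 11*1/3
= 52/15

52/15


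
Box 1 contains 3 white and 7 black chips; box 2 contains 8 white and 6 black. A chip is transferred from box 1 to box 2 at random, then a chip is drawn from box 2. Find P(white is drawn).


P(transfer white) = 3/10; P(transfer black) = 7/10
If white transferred: Urn II has 9 white of 15, so P(white|white moved) = 3/5
If black transferred: Urn II has 8 white of 15, so P(white|black moved) = 8/15
By total probability: P(white) = 3/10*3/5 + 7/10*8/15 = 83/150

83/150


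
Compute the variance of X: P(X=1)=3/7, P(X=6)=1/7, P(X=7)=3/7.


E[X] = 30/7, E[X^2] = 186/7
Var(X) = E[X^2] - (E[X])^2 = 186/7 - (30/7)^2 = 402/49

402/49


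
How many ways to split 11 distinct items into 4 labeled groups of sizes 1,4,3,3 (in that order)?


11! = 39916800
Denominator: 1!=1 * 4!=24 * 3!=6 * 3!=6
Coefficient = 39916800 / 864 = 46200

46200


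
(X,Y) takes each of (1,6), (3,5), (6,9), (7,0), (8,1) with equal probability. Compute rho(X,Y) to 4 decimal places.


Cov(X,Y) = -4.4000, Var(X) = 6.8000, Var(Y) = 10.9600
rho = Cov/(sqrt(VarX)*sqrt(VarY)) = -0.5097

-0.5097


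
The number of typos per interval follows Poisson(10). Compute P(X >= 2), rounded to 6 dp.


P(X>=2) = 1 - P(X<=1) = 1 - (e^(-10)*10^0/0! + e^(-10)*10^1/1!)
≈ 1 - (0.0000453999 + 0.0004539993)
= 1 - 0.0004993992 = 0.9995006008
≈ 0.999501

0.999501


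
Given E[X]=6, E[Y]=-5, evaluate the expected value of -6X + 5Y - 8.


E[-6X + 5Y - 8] = -6*E[X] + 5*E[Y] - 8
= (-6)*(6) + (5)*(-5) + (-8)
= -36 - 25 - 8 = -69

-69


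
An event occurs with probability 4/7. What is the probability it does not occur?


P(A') = 1 - P(A) = 1 - 4/7 = 3/7

3/7


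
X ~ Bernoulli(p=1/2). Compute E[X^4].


For Bernoulli: X in {0,1}
E[X^4] = 0^4*(1-1/2) + 1^4*1/2 = 1/2

1/2


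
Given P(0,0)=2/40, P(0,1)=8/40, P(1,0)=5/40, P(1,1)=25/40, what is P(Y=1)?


P(Y=1) = P(0,1)+P(1,1) = 8/40 + 25/40 = 33/40

33/40


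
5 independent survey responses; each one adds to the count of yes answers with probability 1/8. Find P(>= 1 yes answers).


P(at least one) = 1 - P(none)
P(none) = (1 - 1/8)^5 = (7/8)^5 = 16807/32768
P(at least one) = 1 - 16807/32768 = 15961/32768

15961/32768


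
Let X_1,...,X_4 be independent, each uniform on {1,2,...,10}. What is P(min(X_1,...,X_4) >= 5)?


P(min >= 5) = P(all X_i >= 5) = (P(X_1 >= 5))^4
= (6/10)^4 = (3/5)^4 = 81/625

81/625


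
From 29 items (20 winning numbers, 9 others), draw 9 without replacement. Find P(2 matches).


P(X=2) = C(20,2)*C(9,7) / C(29,9)
= 190*36 / 10015005
= 6840/10015005 = 456/667667

456/667667


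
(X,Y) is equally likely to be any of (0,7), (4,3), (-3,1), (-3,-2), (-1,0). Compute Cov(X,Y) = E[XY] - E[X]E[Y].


E[X]=-3/5, E[Y]=9/5, E[XY]=3
Cov(X,Y) = E[XY] - E[X]E[Y] = 3 + 3/5*9/5 = 102/25

102/25


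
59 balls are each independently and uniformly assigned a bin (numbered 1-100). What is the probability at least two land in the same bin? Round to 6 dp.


P(all different) = prod((100-i)/100 for i=0..58) = 0.000000
P(at least one match) = 1 - 0.000000 = 1.000000

1.000000


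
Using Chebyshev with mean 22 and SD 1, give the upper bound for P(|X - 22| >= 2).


k = 2/1 = 2
Chebyshev: P(|X-mu| >= k*sigma) <= 1/k^2 = 1/2^2 = 1/4

1/4


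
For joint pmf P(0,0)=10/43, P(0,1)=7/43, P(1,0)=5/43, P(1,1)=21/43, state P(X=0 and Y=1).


Read from table: P(X=0, Y=1) = 7/43

7/43


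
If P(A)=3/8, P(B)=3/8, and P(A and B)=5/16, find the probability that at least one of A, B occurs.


P(A∪B) = P(A) + P(B) - P(A∩B)
= 3/8 + 3/8 - 5/16 = 7/16

7/16


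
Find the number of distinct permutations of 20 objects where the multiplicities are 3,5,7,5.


20! = 2432902008176640000
Denominator: 3!=6 * 5!=120 * 7!=5040 * 5!=120
Coefficient = 2432902008176640000 / 435456000 = 5587021440

5587021440


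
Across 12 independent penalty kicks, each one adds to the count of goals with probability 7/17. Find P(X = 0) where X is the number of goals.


P(X=0) = C(12,0) * p^0 * (1-p)^12
= 1 * 1 * 1000000000000/582622237229761
= 1000000000000/582622237229761

1000000000000/582622237229761


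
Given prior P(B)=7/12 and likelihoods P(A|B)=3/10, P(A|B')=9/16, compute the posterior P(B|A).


P(A) = P(A|B)P(B) + P(A|B')P(B') = 3/10*7/12 + 9/16*5/12 = 131/320
P(B|A) = P(A|B)P(B)/P(A) = (7/40)/(131/320) = 56/131

56/131


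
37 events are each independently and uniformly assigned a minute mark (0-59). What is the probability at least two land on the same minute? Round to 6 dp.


P(all different) = prod((60-i)/60 for i=0..36) = 0.000001
P(at least one match) = 1 - 0.000001 = 0.999999

0.999999


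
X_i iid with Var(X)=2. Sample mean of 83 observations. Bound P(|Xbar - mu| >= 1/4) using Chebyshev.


Var(Xbar) = Var(X)/n = 2/83
Chebyshev: P(|Xbar-mu| >= 1/4) <= Var(Xbar)/(1/4)^2 = (2/83)/(1/16) = 32/83

32/83


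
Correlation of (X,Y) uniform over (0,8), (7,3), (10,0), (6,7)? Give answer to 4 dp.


Cov(X,Y) = -10.1250, Var(X) = 13.1875, Var(Y) = 10.2500
rho = Cov/(sqrt(VarX)*sqrt(VarY)) = -0.8709

-0.8709


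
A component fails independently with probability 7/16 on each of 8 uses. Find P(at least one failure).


P(at least one) = 1 - P(none)
P(none) = (1 - 7/16)^8 = (9/16)^8 = 43046721/4294967296
P(at least one) = 1 - 43046721/4294967296 = 4251920575/4294967296

4251920575/4294967296


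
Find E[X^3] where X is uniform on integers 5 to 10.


E[X^3] = (1/6) * sum(x^3 for x=5..10)
= 2925/6 = 975/2

975/2


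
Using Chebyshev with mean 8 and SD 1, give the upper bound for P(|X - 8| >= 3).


k = 3/1 = 3
Chebyshev: P(|X-mu| >= k*sigma) <= 1/k^2 = 1/3^2 = 1/9

1/9


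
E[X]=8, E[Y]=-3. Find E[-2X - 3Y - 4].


E[-2X - 3Y - 4] = -2*E[X] - 3*E[Y] - 4
= (-2)*(8) + (-3)*(-3) + (-4)
= -16 + 9 - 4 = -11

-11


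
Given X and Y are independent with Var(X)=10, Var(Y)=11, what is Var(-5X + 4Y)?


Independence => Cov(X,Y)=0
Var(-5X + 4Y) = (-5)^2*Var(X) + 4^2*Var(Y)
= 25*10 + 16*11 = 426

426


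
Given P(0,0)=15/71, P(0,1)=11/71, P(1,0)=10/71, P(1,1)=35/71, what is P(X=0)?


P(X=0) = P(0,0)+P(0,1) = 15/71 + 11/71 = 26/71

26/71


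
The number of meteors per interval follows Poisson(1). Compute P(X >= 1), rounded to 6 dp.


P(X>=1) = 1 - P(X<=0) = 1 - (e^(-1)*1^0/0!)
≈ 1 - 0.3678794412 = 0.6321205588
≈ 0.632121

0.632121


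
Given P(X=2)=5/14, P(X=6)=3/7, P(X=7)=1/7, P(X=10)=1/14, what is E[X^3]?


E[X^3] = sum(g(x)*P(x))
= 8*5/14 + 216*3/7 + 343*1/7 + 1000*1/14
= 1511/7

1511/7


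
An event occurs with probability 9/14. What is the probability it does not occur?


P(A') = 1 - P(A) = 1 - 9/14 = 5/14

5/14


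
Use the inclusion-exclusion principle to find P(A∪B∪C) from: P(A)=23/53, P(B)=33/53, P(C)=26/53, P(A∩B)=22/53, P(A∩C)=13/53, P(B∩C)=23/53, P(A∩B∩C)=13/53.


P(A∪B∪C) = P(A)+P(B)+P(C) - P(AB)-P(AC)-P(BC) + P(ABC)
= 23/53+33/53+26/53 - 22/53-13/53-23/53 + 13/53
= 37/53

37/53


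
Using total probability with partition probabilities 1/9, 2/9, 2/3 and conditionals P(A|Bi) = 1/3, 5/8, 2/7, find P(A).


P(A) = P(A|B1)P(B1) + P(A|B2)P(B2) + P(A|B3)P(B3)
= 1/3*1/9 + 5/8*2/9 + 2/7*2/3
= 1/27 + 5/36 + 4/21 = 277/756

277/756


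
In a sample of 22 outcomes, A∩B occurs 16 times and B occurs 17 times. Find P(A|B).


P(A|B) = P(A∩B)/P(B) = (16/22)/(17/22) = 16/17

16/17


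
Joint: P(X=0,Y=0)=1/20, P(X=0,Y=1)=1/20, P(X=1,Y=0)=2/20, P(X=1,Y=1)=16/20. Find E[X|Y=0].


P(Y=0) = 3/20
E[X|Y=0] = (0*1 + 1*2)/3 = 2/3

2/3


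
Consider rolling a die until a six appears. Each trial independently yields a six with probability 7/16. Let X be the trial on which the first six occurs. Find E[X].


For geometric (trials until first success), E[X] = 1/p = 1/(7/16) = 16/7

16/7


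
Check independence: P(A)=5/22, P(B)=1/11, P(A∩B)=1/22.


P(A)*P(B) = 5/22*1/11 = 5/242
P(A∩B) = 1/22 != 5/242, so not independent

No, A and B are not independent


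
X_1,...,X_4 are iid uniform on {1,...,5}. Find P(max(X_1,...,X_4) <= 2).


P(max <= 2) = P(all X_i <= 2) = (P(X_1 <= 2))^4
= (2/5)^4 = 16/625

16/625


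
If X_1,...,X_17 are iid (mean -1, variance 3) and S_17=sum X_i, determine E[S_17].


E[S_n] = n*E[X_1] = 17*-1 = -17

-17


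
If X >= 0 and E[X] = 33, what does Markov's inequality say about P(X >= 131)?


Markov: P(X >= a) <= E[X]/a
P(X >= 131) <= 33/131

33/131


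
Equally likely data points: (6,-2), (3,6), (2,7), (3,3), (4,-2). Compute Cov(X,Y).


E[X]=18/5, E[Y]=12/5, E[XY]=21/5
Cov(X,Y) = E[XY] - E[X]E[Y] = 21/5 - 18/5*12/5 = -111/25

-111/25


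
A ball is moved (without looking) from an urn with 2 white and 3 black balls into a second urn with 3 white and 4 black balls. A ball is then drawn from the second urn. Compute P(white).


P(transfer white) = 2/5; P(transfer black) = 3/5
If white transferred: Urn II has 4 white of 8, so P(white|white moved) = 1/2
If black transferred: Urn II has 3 white of 8, so P(white|black moved) = 3/8
By total probability: P(white) = 2/5*1/2 + 3/5*3/8 = 17/40

17/40
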